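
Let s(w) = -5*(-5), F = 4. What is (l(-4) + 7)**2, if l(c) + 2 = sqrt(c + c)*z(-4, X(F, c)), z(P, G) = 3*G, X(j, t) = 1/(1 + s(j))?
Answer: 4207/169 + 30*I*sqrt(2)/13 ≈ 24.893 + 3.2636*I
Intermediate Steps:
s(w) = 25
X(j, t) = 1/26 (X(j, t) = 1/(1 + 25) = 1/26)
l(c) = -2 + 3*sqrt(2)*sqrt(c)/26 (l(c) = -2 + sqrt(c + c)*(3*(1/26)) = -2 + sqrt(2*c)*(3/26) = -2 + (sqrt(2)*sqrt(c))*(3/26) = -2 + 3*sqrt(2)*sqrt(c)/26)
(l(-4) + 7)**2 = ((-2 + 3*sqrt(2)*sqrt(-4)/26) + 7)**2 = ((-2 + 3*sqrt(2)*(2*I)/26) + 7)**2 = ((-2 + 3*I*sqrt(2)/13) + 7)**2 = (5 + 3*I*sqrt(2)/13)**2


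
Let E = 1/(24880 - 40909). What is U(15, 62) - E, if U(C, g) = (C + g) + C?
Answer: 1474669/16029 ≈ 92.000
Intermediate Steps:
U(C, g) = g + 2*C
E = -1/16029 (E = 1/(-16029) = -1/16029 ≈ -6.2387e-5)
U(15, 62) - E = (62 + 2*15) - 1*(-1/16029) = (62 + 30) + 1/16029 = 92 + 1/16029 = 1474669/16029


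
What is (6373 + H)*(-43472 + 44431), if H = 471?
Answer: 6563396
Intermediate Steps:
(6373 + H)*(-43472 + 44431) = (6373 + 471)*(-43472 + 44431) = 6844*959 = 6563396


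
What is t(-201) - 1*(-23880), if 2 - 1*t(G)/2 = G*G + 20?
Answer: -56958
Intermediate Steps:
t(G) = -36 - 2*G**2 (t(G) = 4 - 2*(G*G + 20) = 4 - 2*(G**2 + 20) = 4 - 2*(20 + G**2) = 4 + (-40 - 2*G**2) = -36 - 2*G**2)
t(-201) - 1*(-23880) = (-36 - 2*(-201)**2) - 1*(-23880) = (-36 - 2*40401) + 23880 = (-36 - 80802) + 23880 = -80838 + 23880 = -56958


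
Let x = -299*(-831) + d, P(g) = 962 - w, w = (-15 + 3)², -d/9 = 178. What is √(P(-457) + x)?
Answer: √247685 ≈ 497.68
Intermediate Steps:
d = -1602 (d = -9*178 = -1602)
w = 144 (w = (-12)² = 144)
P(g) = 818 (P(g) = 962 - 1*144 = 962 - 144 = 818)
x = 246867 (x = -299*(-831) - 1602 = 248469 - 1602 = 246867)
√(P(-457) + x) = √(818 + 246867) = √247685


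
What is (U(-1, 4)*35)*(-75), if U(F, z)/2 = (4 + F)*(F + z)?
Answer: -47250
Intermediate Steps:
U(F, z) = 2*(4 + F)*(F + z) (U(F, z) = 2*((4 + F)*(F + z)) = 2*(4 + F)*(F + z))
(U(-1, 4)*35)*(-75) = ((2*(-1)**2 + 8*(-1) + 8*4 + 2*(-1)*4)*35)*(-75) = ((2*1 - 8 + 32 - 8)*35)*(-75) = ((2 - 8 + 32 - 8)*35)*(-75) = (18*35)*(-75) = 630*(-75) = -47250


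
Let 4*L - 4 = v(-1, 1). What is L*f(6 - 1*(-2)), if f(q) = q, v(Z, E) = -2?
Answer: 4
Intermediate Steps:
L = ½ (L = 1 + (¼)*(-2) = 1 - ½ = ½ ≈ 0.50000)
L*f(6 - 1*(-2)) = (6 - 1*(-2))/2 = (6 + 2)/2 = (½)*8 = 4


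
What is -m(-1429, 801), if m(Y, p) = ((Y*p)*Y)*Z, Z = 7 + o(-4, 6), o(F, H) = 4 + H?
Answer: -27806472297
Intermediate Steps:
Z = 17 (Z = 7 + (4 + 6) = 7 + 10 = 17)
m(Y, p) = 17*p*Y² (m(Y, p) = ((Y*p)*Y)*17 = (p*Y²)*17 = 17*p*Y²)
-m(-1429, 801) = -17*801*(-1429)² = -17*801*2042041 = -1*27806472297 = -27806472297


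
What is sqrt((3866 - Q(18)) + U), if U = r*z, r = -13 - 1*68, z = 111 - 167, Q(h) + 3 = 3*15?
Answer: 2*sqrt(2090) ≈ 91.433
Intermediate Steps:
Q(h) = 42 (Q(h) = -3 + 3*15 = -3 + 45 = 42)
z = -56
r = -81 (r = -13 - 68 = -81)
U = 4536 (U = -81*(-56) = 4536)
sqrt((3866 - Q(18)) + U) = sqrt((3866 - 1*42) + 4536) = sqrt((3866 - 42) + 4536) = sqrt(3824 + 4536) = sqrt(8360) = 2*sqrt(2090)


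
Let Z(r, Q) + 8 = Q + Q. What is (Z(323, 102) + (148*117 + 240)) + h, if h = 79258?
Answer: 97010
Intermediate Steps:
Z(r, Q) = -8 + 2*Q (Z(r, Q) = -8 + (Q + Q) = -8 + 2*Q)
(Z(323, 102) + (148*117 + 240)) + h = ((-8 + 2*102) + (148*117 + 240)) + 79258 = ((-8 + 204) + (17316 + 240)) + 79258 = (196 + 17556) + 79258 = 17752 + 79258 = 97010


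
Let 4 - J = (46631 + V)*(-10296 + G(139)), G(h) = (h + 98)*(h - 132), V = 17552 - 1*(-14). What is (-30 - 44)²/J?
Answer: 5476/554469493 ≈ 9.8761e-6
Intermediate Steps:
V = 17566 (V = 17552 + 14 = 17566)
G(h) = (-132 + h)*(98 + h) (G(h) = (98 + h)*(-132 + h) = (-132 + h)*(98 + h))
J = 554469493 (J = 4 - (46631 + 17566)*(-10296 + (-12936 + 139² - 34*139)) = 4 - 64197*(-10296 + (-12936 + 19321 - 4726)) = 4 - 64197*(-10296 + 1659) = 4 - 64197*(-8637) = 4 - 1*(-554469489) = 4 + 554469489 = 554469493)
(-30 - 44)²/J = (-30 - 44)²/554469493 = (-74)²*(1/554469493) = 5476*(1/554469493) = 5476/554469493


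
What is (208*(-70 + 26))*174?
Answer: -1592448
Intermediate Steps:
(208*(-70 + 26))*174 = (208*(-44))*174 = -9152*174 = -1592448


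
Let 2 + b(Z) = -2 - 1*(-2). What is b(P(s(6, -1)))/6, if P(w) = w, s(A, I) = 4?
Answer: -⅓ ≈ -0.33333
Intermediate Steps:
b(Z) = -2 (b(Z) = -2 + (-2 - 1*(-2)) = -2 + (-2 + 2) = -2 + 0 = -2)
b(P(s(6, -1)))/6 = -2/6 = -2*⅙ = -⅓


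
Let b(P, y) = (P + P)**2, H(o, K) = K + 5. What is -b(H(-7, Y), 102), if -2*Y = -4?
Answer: -196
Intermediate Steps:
Y = 2 (Y = -1/2*(-4) = 2)
H(o, K) = 5 + K
b(P, y) = 4*P**2 (b(P, y) = (2*P)**2 = 4*P**2)
-b(H(-7, Y), 102) = -4*(5 + 2)**2 = -4*7**2 = -4*49 = -1*196 = -196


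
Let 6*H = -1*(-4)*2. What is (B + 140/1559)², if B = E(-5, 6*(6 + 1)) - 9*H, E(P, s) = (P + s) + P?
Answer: 980942400/2430481 ≈ 403.60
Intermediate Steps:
H = 4/3 (H = (-1*(-4)*2)/6 = (4*2)/6 = (⅙)*8 = 4/3 ≈ 1.3333)
E(P, s) = s + 2*P
B = 20 (B = (6*(6 + 1) + 2*(-5)) - 9*4/3 = (6*7 - 10) - 12 = (42 - 10) - 12 = 32 - 12 = 20)
(B + 140/1559)² = (20 + 140/1559)² = (31320/1559)² = 980942400/2430481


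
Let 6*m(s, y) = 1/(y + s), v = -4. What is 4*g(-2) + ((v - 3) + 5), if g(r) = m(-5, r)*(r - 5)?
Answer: -4/3 ≈ -1.3333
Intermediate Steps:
m(s, y) = 1/(6*(s + y)) (m(s, y) = 1/(6*(y + s)) = 1/(6*(s + y)))
g(r) = ⅙ (g(r) = (1/(6*(-5 + r)))*(r - 5) = (1/(6*(-5 + r)))*(-5 + r) = ⅙)
4*g(-2) + ((v - 3) + 5) = 4*(⅙) + ((-4 - 3) + 5) = ⅔ + (-7 + 5) = ⅔ - 2 = -4/3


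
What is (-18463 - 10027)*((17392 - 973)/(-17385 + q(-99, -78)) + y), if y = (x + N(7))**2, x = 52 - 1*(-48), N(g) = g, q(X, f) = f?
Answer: -1898549554440/5821 ≈ -3.2616e+8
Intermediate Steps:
x = 100 (x = 52 + 48 = 100)
y = 11449 (y = (100 + 7)**2 = 107**2 = 11449)
(-18463 - 10027)*((17392 - 973)/(-17385 + q(-99, -78)) + y) = (-18463 - 10027)*((17392 - 973)/(-17385 - 78) + 11449) = -28490*(16419/(-17463) + 11449) = -28490*(16419*(-1/17463) + 11449) = -28490*(-5473/5821 + 11449) = -28490*66639156/5821 = -1898549554440/5821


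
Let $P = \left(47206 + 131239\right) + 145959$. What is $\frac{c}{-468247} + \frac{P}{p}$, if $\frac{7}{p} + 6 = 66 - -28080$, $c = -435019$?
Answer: $\frac{46972524890983}{36019} \approx 1.3041 \cdot 10^{9}$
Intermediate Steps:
$P = 324404$ ($P = 178445 + 145959 = 324404$)
$p = \frac{1}{4020}$ ($p = \frac{7}{-6 + \left(66 - -28080\right)} = \frac{7}{-6 + \left(66 + 28080\right)} = \frac{7}{-6 + 28146} = \frac{7}{28140} = 7 \cdot \frac{1}{28140} = \frac{1}{4020} \approx 0.00024876$)
$\frac{c}{-468247} + \frac{P}{p} = - \frac{435019}{-468247} + 324404 \frac{1}{\frac{1}{4020}} = \left(-435019\right) \left(- \frac{1}{468247}\right) + 324404 \cdot 4020 = \frac{33463}{36019} + 1304104080 = \frac{46972524890983}{36019}$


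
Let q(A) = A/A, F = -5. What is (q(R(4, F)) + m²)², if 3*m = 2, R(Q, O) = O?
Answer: 169/81 ≈ 2.0864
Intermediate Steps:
q(A) = 1
m = ⅔ (m = (⅓)*2 = ⅔ ≈ 0.66667)
(q(R(4, F)) + m²)² = (1 + (⅔)²)² = (1 + 4/9)² = (13/9)² = 169/81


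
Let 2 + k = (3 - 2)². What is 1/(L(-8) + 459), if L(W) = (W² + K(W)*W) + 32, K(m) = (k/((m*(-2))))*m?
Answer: 1/551 ≈ 0.0018149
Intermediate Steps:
k = -1 (k = -2 + (3 - 2)² = -2 + 1² = -2 + 1 = -1)
K(m) = ½ (K(m) = (-1/(m*(-2)))*m = (-1/((-2*m)))*m = (-(-1)/(2*m))*m = (1/(2*m))*m = ½)
L(W) = 32 + W² + W/2 (L(W) = (W² + W/2) + 32 = 32 + W² + W/2)
1/(L(-8) + 459) = 1/((32 + (-8)² + (½)*(-8)) + 459) = 1/((32 + 64 - 4) + 459) = 1/(92 + 459) = 1/551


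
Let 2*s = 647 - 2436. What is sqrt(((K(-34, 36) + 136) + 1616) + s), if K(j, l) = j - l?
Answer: 15*sqrt(14)/2 ≈ 28.062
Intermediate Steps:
s = -1789/2 (s = (647 - 2436)/2 = (1/2)*(-1789) = -1789/2 ≈ -894.50)
sqrt(((K(-34, 36) + 136) + 1616) + s) = sqrt((((-34 - 1*36) + 136) + 1616) - 1789/2) = sqrt((((-34 - 36) + 136) + 1616) - 1789/2) = sqrt(((-70 + 136) + 1616) - 1789/2) = sqrt((66 + 1616) - 1789/2) = sqrt(1682 - 1789/2) = sqrt(1575/2) = 15*sqrt(14)/2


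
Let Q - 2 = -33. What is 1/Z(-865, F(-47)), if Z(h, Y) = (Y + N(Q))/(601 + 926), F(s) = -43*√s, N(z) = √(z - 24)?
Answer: 1527*I/(-√55 + 43*√47) ≈ 5.3136*I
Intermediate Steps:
Q = -31 (Q = 2 - 33 = -31)
N(z) = √(-24 + z)
Z(h, Y) = Y/1527 + I*√55/1527 (Z(h, Y) = (Y + √(-24 - 31))/(601 + 926) = (Y + √(-55))/1527 = (Y + I*√55)*(1/1527) = Y/1527 + I*√55/1527)
1/Z(-865, F(-47)) = 1/((-43*I*√47)/1527 + I*√55/1527) = 1/(-43*I*√47/1527 + I*√55/1527)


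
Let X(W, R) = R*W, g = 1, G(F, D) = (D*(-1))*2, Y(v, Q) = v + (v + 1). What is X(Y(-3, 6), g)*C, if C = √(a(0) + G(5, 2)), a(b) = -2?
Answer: -5*I*√6 ≈ -12.247*I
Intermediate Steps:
Y(v, Q) = 1 + 2*v (Y(v, Q) = v + (1 + v) = 1 + 2*v)
G(F, D) = -2*D (G(F, D) = -D*2 = -2*D)
C = I*√6 (C = √(-2 - 2*2) = √(-2 - 4) = √(-6) = I*√6 ≈ 2.4495*I)
X(Y(-3, 6), g)*C = (1*(1 + 2*(-3)))*(I*√6) = (1*(1 - 6))*(I*√6) = (1*(-5))*(I*√6) = -5*I*√6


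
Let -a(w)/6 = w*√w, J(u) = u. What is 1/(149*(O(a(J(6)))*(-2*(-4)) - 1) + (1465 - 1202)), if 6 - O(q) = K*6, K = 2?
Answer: -1/7038 ≈ -0.00014209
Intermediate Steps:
a(w) = -6*w^(3/2) (a(w) = -6*w*√w = -6*w^(3/2))
O(q) = -6 (O(q) = 6 - 2*6 = 6 - 1*12 = 6 - 12 = -6)
1/(149*(O(a(J(6)))*(-2*(-4)) - 1) + (1465 - 1202)) = 1/(149*(-(-12)*(-4) - 1) + (1465 - 1202)) = 1/(149*(-6*8 - 1) + 263) = 1/(149*(-48 - 1) + 263) = 1/(149*(-49) + 263) = 1/(-7301 + 263) = 1/(-7038) = -1/7038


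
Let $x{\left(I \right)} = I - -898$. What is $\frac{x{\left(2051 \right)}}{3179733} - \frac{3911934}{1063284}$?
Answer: $- \frac{690876111617}{187831067954} \approx -3.6782$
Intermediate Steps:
$x{\left(I \right)} = 898 + I$ ($x{\left(I \right)} = I + 898 = 898 + I$)
$\frac{x{\left(2051 \right)}}{3179733} - \frac{3911934}{1063284} = \frac{898 + 2051}{3179733} - \frac{3911934}{1063284} = 2949 \cdot \frac{1}{3179733} - \frac{651989}{177214} = \frac{983}{1059911} - \frac{651989}{177214} = - \frac{690876111617}{187831067954}$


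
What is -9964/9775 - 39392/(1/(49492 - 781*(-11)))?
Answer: -22365254124364/9775 ≈ -2.2880e+9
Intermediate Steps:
-9964/9775 - 39392/(1/(49492 - 781*(-11))) = -9964*1/9775 - 39392/(1/(49492 + 8591)) = -9964/9775 - 39392/(1/58083) = -9964/9775 - 39392/1/58083 = -9964/9775 - 39392*58083 = -9964/9775 - 2288005536 = -22365254124364/9775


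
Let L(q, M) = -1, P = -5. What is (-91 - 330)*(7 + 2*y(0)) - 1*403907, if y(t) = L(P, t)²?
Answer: -407696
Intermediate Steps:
y(t) = 1 (y(t) = (-1)² = 1)
(-91 - 330)*(7 + 2*y(0)) - 1*403907 = (-91 - 330)*(7 + 2*1) - 1*403907 = -421*(7 + 2) - 403907 = -421*9 - 403907 = -3789 - 403907 = -407696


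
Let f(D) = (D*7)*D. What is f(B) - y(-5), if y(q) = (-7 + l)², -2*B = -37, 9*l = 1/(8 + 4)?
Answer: 27374003/11664 ≈ 2346.9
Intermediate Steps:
l = 1/108 (l = 1/(9*(8 + 4)) = (⅑)/12 = (⅑)*(1/12) = 1/108 ≈ 0.0092593)
B = 37/2 (B = -½*(-37) = 37/2 ≈ 18.500)
f(D) = 7*D² (f(D) = (7*D)*D = 7*D²)
y(q) = 570025/11664 (y(q) = (-7 + 1/108)² = (-755/108)² = 570025/11664)
f(B) - y(-5) = 7*(37/2)² - 1*570025/11664 = 7*(1369/4) - 570025/11664 = 9583/4 - 570025/11664 = 27374003/11664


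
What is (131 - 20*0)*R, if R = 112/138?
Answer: 7336/69 ≈ 106.32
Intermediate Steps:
R = 56/69 (R = 112*(1/138) = 56/69 ≈ 0.81159)
(131 - 20*0)*R = (131 - 20*0)*(56/69) = (131 + 0)*(56/69) = 131*(56/69) = 7336/69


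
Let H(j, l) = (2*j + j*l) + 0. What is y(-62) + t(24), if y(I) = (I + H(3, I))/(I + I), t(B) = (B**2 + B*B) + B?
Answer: 73033/62 ≈ 1178.0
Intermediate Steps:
H(j, l) = 2*j + j*l
t(B) = B + 2*B**2 (t(B) = (B**2 + B**2) + B = 2*B**2 + B = B + 2*B**2)
y(I) = (6 + 4*I)/(2*I) (y(I) = (I + 3*(2 + I))/(I + I) = (I + (6 + 3*I))/((2*I)) = (6 + 4*I)*(1/(2*I)) = (6 + 4*I)/(2*I))
y(-62) + t(24) = (2 + 3/(-62)) + 24*(1 + 2*24) = (2 + 3*(-1/62)) + 24*(1 + 48) = (2 - 3/62) + 24*49 = 121/62 + 1176 = 73033/62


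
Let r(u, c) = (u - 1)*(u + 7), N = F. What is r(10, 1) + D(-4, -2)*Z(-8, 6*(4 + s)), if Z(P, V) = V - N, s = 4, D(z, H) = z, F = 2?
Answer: -31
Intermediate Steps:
N = 2
r(u, c) = (-1 + u)*(7 + u)
Z(P, V) = -2 + V (Z(P, V) = V - 1*2 = V - 2 = -2 + V)
r(10, 1) + D(-4, -2)*Z(-8, 6*(4 + s)) = (-7 + 10² + 6*10) - 4*(-2 + 6*(4 + 4)) = (-7 + 100 + 60) - 4*(-2 + 6*8) = 153 - 4*(-2 + 48) = 153 - 4*46 = 153 - 184 = -31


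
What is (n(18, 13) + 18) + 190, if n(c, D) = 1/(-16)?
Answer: 3327/16 ≈ 207.94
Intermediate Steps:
n(c, D) = -1/16
(n(18, 13) + 18) + 190 = (-1/16 + 18) + 190 = 287/16 + 190 = 3327/16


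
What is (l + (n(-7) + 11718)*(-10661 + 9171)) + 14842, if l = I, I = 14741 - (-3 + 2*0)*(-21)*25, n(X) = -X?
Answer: -17442242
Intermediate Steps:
I = 13166 (I = 14741 - (-3 + 0)*(-21)*25 = 14741 - (-3*(-21))*25 = 14741 - 63*25 = 14741 - 1*1575 = 14741 - 1575 = 13166)
l = 13166
(l + (n(-7) + 11718)*(-10661 + 9171)) + 14842 = (13166 + (-1*(-7) + 11718)*(-10661 + 9171)) + 14842 = (13166 + (7 + 11718)*(-1490)) + 14842 = (13166 + 11725*(-1490)) + 14842 = (13166 - 17470250) + 14842 = -17457084 + 14842 = -17442242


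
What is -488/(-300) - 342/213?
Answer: 112/5325 ≈ 0.021033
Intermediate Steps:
-488/(-300) - 342/213 = -488*(-1/300) - 342*1/213 = 122/75 - 114/71 = 112/5325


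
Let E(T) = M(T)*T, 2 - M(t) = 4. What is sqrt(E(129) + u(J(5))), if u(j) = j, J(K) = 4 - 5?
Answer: I*sqrt(259) ≈ 16.093*I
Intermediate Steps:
M(t) = -2 (M(t) = 2 - 1*4 = 2 - 4 = -2)
J(K) = -1
E(T) = -2*T
sqrt(E(129) + u(J(5))) = sqrt(-2*129 - 1) = sqrt(-258 - 1) = sqrt(-259) = I*sqrt(259)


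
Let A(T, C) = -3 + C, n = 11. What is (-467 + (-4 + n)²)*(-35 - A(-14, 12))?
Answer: 18392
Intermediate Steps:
(-467 + (-4 + n)²)*(-35 - A(-14, 12)) = (-467 + (-4 + 11)²)*(-35 - (-3 + 12)) = (-467 + 7²)*(-35 - 1*9) = (-467 + 49)*(-35 - 9) = -418*(-44) = 18392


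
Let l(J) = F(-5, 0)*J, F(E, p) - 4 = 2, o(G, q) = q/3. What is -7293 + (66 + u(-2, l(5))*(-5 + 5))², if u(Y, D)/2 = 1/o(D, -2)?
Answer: -2937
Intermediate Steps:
o(G, q) = q/3 (o(G, q) = q*(⅓) = q/3)
F(E, p) = 6 (F(E, p) = 4 + 2 = 6)
l(J) = 6*J
u(Y, D) = -3 (u(Y, D) = 2/(((⅓)*(-2))) = 2/(-⅔) = 2*(-3/2) = -3)
-7293 + (66 + u(-2, l(5))*(-5 + 5))² = -7293 + (66 - 3*(-5 + 5))² = -7293 + (66 - 3*0)² = -7293 + (66 + 0)² = -7293 + 66² = -7293 + 4356 = -2937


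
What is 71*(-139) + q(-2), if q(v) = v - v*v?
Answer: -9875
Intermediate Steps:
q(v) = v - v²
71*(-139) + q(-2) = 71*(-139) - 2*(1 - 1*(-2)) = -9869 - 2*(1 + 2) = -9869 - 2*3 = -9869 - 6 = -9875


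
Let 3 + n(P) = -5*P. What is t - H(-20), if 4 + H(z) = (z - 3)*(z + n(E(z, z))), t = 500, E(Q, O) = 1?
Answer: -140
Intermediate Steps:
n(P) = -3 - 5*P
H(z) = -4 + (-8 + z)*(-3 + z) (H(z) = -4 + (z - 3)*(z + (-3 - 5*1)) = -4 + (-3 + z)*(z + (-3 - 5)) = -4 + (-3 + z)*(z - 8) = -4 + (-3 + z)*(-8 + z) = -4 + (-8 + z)*(-3 + z))
t - H(-20) = 500 - (20 + (-20)² - 11*(-20)) = 500 - (20 + 400 + 220) = 500 - 1*640 = 500 - 640 = -140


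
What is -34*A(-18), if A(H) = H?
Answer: 612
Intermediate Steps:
-34*A(-18) = -34*(-18) = 612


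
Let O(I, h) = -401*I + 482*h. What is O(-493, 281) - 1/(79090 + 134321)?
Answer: 71094673484/213411 ≈ 3.3314e+5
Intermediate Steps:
O(-493, 281) - 1/(79090 + 134321) = (-401*(-493) + 482*281) - 1/(79090 + 134321) = (197693 + 135442) - 1/213411 = 333135 - 1*1/213411 = 333135 - 1/213411 = 71094673484/213411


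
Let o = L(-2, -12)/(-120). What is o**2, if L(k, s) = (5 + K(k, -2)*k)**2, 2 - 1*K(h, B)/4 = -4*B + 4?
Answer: 2088025/576 ≈ 3625.0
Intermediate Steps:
K(h, B) = -8 + 16*B (K(h, B) = 8 - 4*(-4*B + 4) = 8 - 4*(4 - 4*B) = 8 + (-16 + 16*B) = -8 + 16*B)
L(k, s) = (5 - 40*k)**2 (L(k, s) = (5 + (-8 + 16*(-2))*k)**2 = (5 + (-8 - 32)*k)**2 = (5 - 40*k)**2)
o = -1445/24 (o = (25*(-1 + 8*(-2))**2)/(-120) = (25*(-1 - 16)**2)*(-1/120) = (25*(-17)**2)*(-1/120) = (25*289)*(-1/120) = 7225*(-1/120) = -1445/24 ≈ -60.208)
o**2 = (-1445/24)**2 = 2088025/576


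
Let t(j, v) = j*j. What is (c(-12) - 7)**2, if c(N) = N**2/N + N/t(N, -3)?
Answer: 52441/144 ≈ 364.17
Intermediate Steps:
t(j, v) = j**2
c(N) = N + 1/N (c(N) = N**2/N + N/(N**2) = N + N/N**2 = N + 1/N)
(c(-12) - 7)**2 = ((-12 + 1/(-12)) - 7)**2 = ((-12 - 1/12) - 7)**2 = (-145/12 - 7)**2 = (-229/12)**2 = 52441/144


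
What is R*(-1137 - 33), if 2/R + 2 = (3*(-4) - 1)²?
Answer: -2340/167 ≈ -14.012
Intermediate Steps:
R = 2/167 (R = 2/(-2 + (3*(-4) - 1)²) = 2/(-2 + (-12 - 1)²) = 2/(-2 + (-13)²) = 2/(-2 + 169) = 2/167 ≈ 0.011976)
R*(-1137 - 33) = 2*(-1137 - 33)/167 = (2/167)*(-1170) = -2340/167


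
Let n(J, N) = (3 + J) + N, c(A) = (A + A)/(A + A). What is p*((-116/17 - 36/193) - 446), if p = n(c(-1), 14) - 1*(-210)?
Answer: -338882328/3281 ≈ -1.0329e+5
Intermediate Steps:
c(A) = 1 (c(A) = (2*A)/((2*A)) = (2*A)*(1/(2*A)) = 1)
n(J, N) = 3 + J + N
p = 228 (p = (3 + 1 + 14) - 1*(-210) = 18 + 210 = 228)
p*((-116/17 - 36/193) - 446) = 228*((-116/17 - 36/193) - 446) = 228*(-23000/3281 - 446) = 228*(-1486326/3281) = -338882328/3281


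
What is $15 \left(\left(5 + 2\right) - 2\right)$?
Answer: $75$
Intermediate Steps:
$15 \left(\left(5 + 2\right) - 2\right) = 15 \left(7 - 2\right) = 15 \cdot 5 = 75$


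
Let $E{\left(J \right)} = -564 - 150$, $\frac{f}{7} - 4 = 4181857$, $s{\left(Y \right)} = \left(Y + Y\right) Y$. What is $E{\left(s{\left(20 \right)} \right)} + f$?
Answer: $29272313$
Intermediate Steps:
$s{\left(Y \right)} = 2 Y^{2}$ ($s{\left(Y \right)} = 2 Y Y = 2 Y^{2}$)
$f = 29273027$ ($f = 28 + 7 \cdot 4181857 = 28 + 29272999 = 29273027$)
$E{\left(J \right)} = -714$ ($E{\left(J \right)} = -564 - 150 = -714$)
$E{\left(s{\left(20 \right)} \right)} + f = -714 + 29273027 = 29272313$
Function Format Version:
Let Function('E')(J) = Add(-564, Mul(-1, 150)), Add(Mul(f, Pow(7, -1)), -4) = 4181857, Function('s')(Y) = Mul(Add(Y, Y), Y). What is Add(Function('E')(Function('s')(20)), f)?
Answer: 29272313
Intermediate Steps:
Function('s')(Y) = Mul(2, Pow(Y, 2)) (Function('s')(Y) = Mul(Mul(2, Y), Y) = Mul(2, Pow(Y, 2)))
f = 29273027 (f = Add(28, Mul(7, 4181857)) = Add(28, 29272999) = 29273027)
Function('E')(J) = -714 (Function('E')(J) = Add(-564, -150) = -714)
Add(Function('E')(Function('s')(20)), f) = Add(-714, 29273027) = 29272313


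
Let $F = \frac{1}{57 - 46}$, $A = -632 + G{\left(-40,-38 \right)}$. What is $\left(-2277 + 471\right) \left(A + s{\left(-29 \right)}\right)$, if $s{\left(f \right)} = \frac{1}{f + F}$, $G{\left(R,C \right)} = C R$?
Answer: $- \frac{84994273}{53} \approx -1.6037 \cdot 10^{6}$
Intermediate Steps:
$A = 888$ ($A = -632 - -1520 = -632 + 1520 = 888$)
$F = \frac{1}{11} \approx 0.090909$
$s{\left(f \right)} = \frac{1}{\frac{1}{11} + f}$ ($s{\left(f \right)} = \frac{1}{f + \frac{1}{11}} = \frac{1}{\frac{1}{11} + f}$)
$\left(-2277 + 471\right) \left(A + s{\left(-29 \right)}\right) = \left(-2277 + 471\right) \left(888 + \frac{11}{1 + 11 \left(-29\right)}\right) = - 1806 \left(888 + \frac{11}{1 - 319}\right) = - 1806 \left(888 + \frac{11}{-318}\right) = - 1806 \left(888 + 11 \left(- \frac{1}{318}\right)\right) = - 1806 \left(888 - \frac{11}{318}\right) = \left(-1806\right) \frac{282373}{318} = - \frac{84994273}{53}$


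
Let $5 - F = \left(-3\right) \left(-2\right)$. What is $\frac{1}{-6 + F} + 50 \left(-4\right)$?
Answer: $- \frac{1401}{7} \approx -200.14$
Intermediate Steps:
$F = -1$ ($F = 5 - \left(-3\right) \left(-2\right) = 5 - 6 = -1$)
$\frac{1}{-6 + F} + 50 \left(-4\right) = \frac{1}{-6 - 1} + 50 \left(-4\right) = \frac{1}{-7} - 200 = - \frac{1}{7} - 200 = - \frac{1401}{7}$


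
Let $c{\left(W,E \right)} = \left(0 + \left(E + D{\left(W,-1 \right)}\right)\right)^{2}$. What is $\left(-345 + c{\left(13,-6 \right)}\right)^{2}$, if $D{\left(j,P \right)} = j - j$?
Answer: $95481$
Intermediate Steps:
$D{\left(j,P \right)} = 0$
$c{\left(W,E \right)} = E^{2}$ ($c{\left(W,E \right)} = \left(0 + \left(E + 0\right)\right)^{2} = \left(0 + E\right)^{2} = E^{2}$)
$\left(-345 + c{\left(13,-6 \right)}\right)^{2} = \left(-345 + \left(-6\right)^{2}\right)^{2} = \left(-345 + 36\right)^{2} = \left(-309\right)^{2} = 95481$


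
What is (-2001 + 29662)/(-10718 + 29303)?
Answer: 27661/18585 ≈ 1.4883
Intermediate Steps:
(-2001 + 29662)/(-10718 + 29303) = 27661/18585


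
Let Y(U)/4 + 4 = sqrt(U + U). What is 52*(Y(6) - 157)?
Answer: -8996 + 416*sqrt(3) ≈ -8275.5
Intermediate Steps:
Y(U) = -16 + 4*sqrt(2)*sqrt(U) (Y(U) = -16 + 4*sqrt(U + U) = -16 + 4*sqrt(2*U) = -16 + 4*(sqrt(2)*sqrt(U)) = -16 + 4*sqrt(2)*sqrt(U))
52*(Y(6) - 157) = 52*((-16 + 4*sqrt(2)*sqrt(6)) - 157) = 52*((-16 + 8*sqrt(3)) - 157) = 52*(-173 + 8*sqrt(3)) = -8996 + 416*sqrt(3)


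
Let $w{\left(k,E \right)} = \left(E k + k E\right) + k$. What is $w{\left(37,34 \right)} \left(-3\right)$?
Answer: $-7659$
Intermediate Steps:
$w{\left(k,E \right)} = k + 2 E k$ ($w{\left(k,E \right)} = \left(E k + E k\right) + k = 2 E k + k = k + 2 E k$)
$w{\left(37,34 \right)} \left(-3\right) = 37 \left(1 + 2 \cdot 34\right) \left(-3\right) = 37 \left(1 + 68\right) \left(-3\right) = 37 \cdot 69 \left(-3\right) = 2553 \left(-3\right) = -7659$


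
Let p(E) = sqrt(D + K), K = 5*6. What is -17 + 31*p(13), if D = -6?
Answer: -17 + 62*sqrt(6) ≈ 134.87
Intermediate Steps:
K = 30
p(E) = 2*sqrt(6) (p(E) = sqrt(-6 + 30) = sqrt(24) = 2*sqrt(6))
-17 + 31*p(13) = -17 + 31*(2*sqrt(6)) = -17 + 62*sqrt(6)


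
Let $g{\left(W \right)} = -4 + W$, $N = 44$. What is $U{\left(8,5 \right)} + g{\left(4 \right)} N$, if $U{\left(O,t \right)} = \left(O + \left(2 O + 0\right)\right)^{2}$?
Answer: $576$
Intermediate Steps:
$U{\left(O,t \right)} = 9 O^{2}$ ($U{\left(O,t \right)} = \left(O + 2 O\right)^{2} = \left(3 O\right)^{2} = 9 O^{2}$)
$U{\left(8,5 \right)} + g{\left(4 \right)} N = 9 \cdot 8^{2} + \left(-4 + 4\right) 44 = 9 \cdot 64 + 0 \cdot 44 = 576 + 0 = 576$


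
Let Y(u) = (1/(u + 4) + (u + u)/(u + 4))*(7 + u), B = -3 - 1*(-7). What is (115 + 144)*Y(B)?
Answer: 25641/8 ≈ 3205.1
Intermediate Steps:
B = 4 (B = -3 + 7 = 4)
Y(u) = (7 + u)*(1/(4 + u) + 2*u/(4 + u)) (Y(u) = (1/(4 + u) + (2*u)/(4 + u))*(7 + u) = (1/(4 + u) + 2*u/(4 + u))*(7 + u) = (7 + u)*(1/(4 + u) + 2*u/(4 + u)))
(115 + 144)*Y(B) = (115 + 144)*((7 + 2*4² + 15*4)/(4 + 4)) = 259*((7 + 2*16 + 60)/8) = 259*((7 + 32 + 60)/8) = 259*((⅛)*99) = 259*(99/8) = 25641/8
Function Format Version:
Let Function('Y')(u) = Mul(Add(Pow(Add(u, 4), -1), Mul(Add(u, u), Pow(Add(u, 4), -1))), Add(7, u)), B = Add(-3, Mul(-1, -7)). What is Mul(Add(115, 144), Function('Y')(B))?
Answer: Rational(25641, 8) ≈ 3205.1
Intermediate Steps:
B = 4 (B = Add(-3, 7) = 4)
Function('Y')(u) = Mul(Add(7, u), Add(Pow(Add(4, u), -1), Mul(2, u, Pow(Add(4, u), -1)))) (Function('Y')(u) = Mul(Add(Pow(Add(4, u), -1), Mul(Mul(2, u), Pow(Add(4, u), -1))), Add(7, u)) = Mul(Add(Pow(Add(4, u), -1), Mul(2, u, Pow(Add(4, u), -1))), Add(7, u)) = Mul(Add(7, u), Add(Pow(Add(4, u), -1), Mul(2, u, Pow(Add(4, u), -1)))))
Mul(Add(115, 144), Function('Y')(B)) = Mul(Add(115, 144), Mul(Pow(Add(4, 4), -1), Add(7, Mul(2, Pow(4, 2)), Mul(15, 4)))) = Mul(259, Mul(Pow(8, -1), Add(7, Mul(2, 16), 60))) = Mul(259, Mul(Rational(1, 8), Add(7, 32, 60))) = Mul(259, Mul(Rational(1, 8), 99)) = Mul(259, Rational(99, 8)) = Rational(25641, 8)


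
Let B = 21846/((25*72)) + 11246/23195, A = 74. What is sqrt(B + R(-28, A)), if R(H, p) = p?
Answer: sqrt(1677710479803)/139170 ≈ 9.3071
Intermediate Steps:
B = 17565359/1391700 (B = 21846/1800 + 11246*(1/23195) = 21846*(1/1800) + 11246/23195 = 3641/300 + 11246/23195 = 17565359/1391700 ≈ 12.622)
sqrt(B + R(-28, A)) = sqrt(17565359/1391700 + 74) = sqrt(120551159/1391700) = sqrt(1677710479803)/139170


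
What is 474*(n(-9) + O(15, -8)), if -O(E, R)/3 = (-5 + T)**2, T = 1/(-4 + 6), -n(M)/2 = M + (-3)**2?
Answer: -57591/2 ≈ -28796.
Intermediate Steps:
n(M) = -18 - 2*M (n(M) = -2*(M + (-3)**2) = -2*(M + 9) = -2*(9 + M) = -18 - 2*M)
T = 1/2 ≈ 0.50000
O(E, R) = -243/4 (O(E, R) = -3*(-5 + 1/2)**2 = -3*(-9/2)**2 = -3*81/4 = -243/4)
474*(n(-9) + O(15, -8)) = 474*((-18 - 2*(-9)) - 243/4) = 474*((-18 + 18) - 243/4) = 474*(0 - 243/4) = 474*(-243/4) = -57591/2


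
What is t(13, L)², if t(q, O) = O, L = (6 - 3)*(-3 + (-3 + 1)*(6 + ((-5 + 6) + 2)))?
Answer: 3969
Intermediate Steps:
L = -63 (L = 3*(-3 - 2*(6 + (1 + 2))) = 3*(-3 - 2*(6 + 3)) = 3*(-3 - 2*9) = 3*(-3 - 18) = 3*(-21) = -63)
t(13, L)² = (-63)² = 3969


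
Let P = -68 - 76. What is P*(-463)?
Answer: 66672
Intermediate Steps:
P = -144
P*(-463) = -144*(-463) = 66672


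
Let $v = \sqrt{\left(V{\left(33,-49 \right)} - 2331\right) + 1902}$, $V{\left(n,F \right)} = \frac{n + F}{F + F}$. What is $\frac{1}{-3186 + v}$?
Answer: $- \frac{156114}{497400217} - \frac{7 i \sqrt{21013}}{497400217} \approx -0.00031386 - 2.04 \cdot 10^{-6} i$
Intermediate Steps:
$V{\left(n,F \right)} = \frac{F + n}{2 F}$
$v = \frac{i \sqrt{21013}}{7}$ ($v = \sqrt{\left(\frac{-49 + 33}{2 \left(-49\right)} - 2331\right) + 1902} = \sqrt{\left(\frac{1}{2} \left(- \frac{1}{49}\right) \left(-16\right) - 2331\right) + 1902} = \sqrt{\left(\frac{8}{49} - 2331\right) + 1902} = \sqrt{- \frac{114211}{49} + 1902} = \sqrt{- \frac{21013}{49}} = \frac{i \sqrt{21013}}{7} \approx 20.708 i$)
$\frac{1}{-3186 + v} = \frac{1}{-3186 + \frac{i \sqrt{21013}}{7}}$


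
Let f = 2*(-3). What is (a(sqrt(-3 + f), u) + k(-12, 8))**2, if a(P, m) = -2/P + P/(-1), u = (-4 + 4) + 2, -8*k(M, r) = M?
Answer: (-9 + 14*I)**2/36 ≈ -3.1944 - 7.0*I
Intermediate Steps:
f = -6
k(M, r) = -M/8
u = 2 (u = 0 + 2 = 2)
a(P, m) = -P - 2/P (a(P, m) = -2/P + P*(-1) = -2/P - P = -P - 2/P)
(a(sqrt(-3 + f), u) + k(-12, 8))**2 = ((-sqrt(-3 - 6) - 2/sqrt(-3 - 6)) - 1/8*(-12))**2 = ((-sqrt(-9) - 2*(-I/3)) + 3/2)**2 = ((-3*I - 2*(-I/3)) + 3/2)**2 = ((-3*I - (-2)*I/3) + 3/2)**2 = ((-3*I + 2*I/3) + 3/2)**2 = (-7*I/3 + 3/2)**2 = (3/2 - 7*I/3)**2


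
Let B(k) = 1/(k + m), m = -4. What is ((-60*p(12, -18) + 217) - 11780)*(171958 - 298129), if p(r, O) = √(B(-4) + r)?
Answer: 1458915273 + 1892565*√190 ≈ 1.4850e+9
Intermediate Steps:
B(k) = 1/(-4 + k) (B(k) = 1/(k - 4) = 1/(-4 + k))
p(r, O) = √(-⅛ + r) (p(r, O) = √(1/(-4 - 4) + r) = √(1/(-8) + r) = √(-⅛ + r))
((-60*p(12, -18) + 217) - 11780)*(171958 - 298129) = ((-15*√(-2 + 16*12) + 217) - 11780)*(171958 - 298129) = ((-15*√(-2 + 192) + 217) - 11780)*(-126171) = ((-15*√190 + 217) - 11780)*(-126171) = ((217 - 15*√190) - 11780)*(-126171) = (-11563 - 15*√190)*(-126171) = 1458915273 + 1892565*√190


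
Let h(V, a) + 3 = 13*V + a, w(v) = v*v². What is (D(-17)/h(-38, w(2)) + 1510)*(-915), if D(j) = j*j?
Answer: -225120805/163 ≈ -1.3811e+6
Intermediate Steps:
D(j) = j²
w(v) = v³
h(V, a) = -3 + a + 13*V (h(V, a) = -3 + (13*V + a) = -3 + (a + 13*V) = -3 + a + 13*V)
(D(-17)/h(-38, w(2)) + 1510)*(-915) = ((-17)²/(-3 + 2³ + 13*(-38)) + 1510)*(-915) = (289/(-3 + 8 - 494) + 1510)*(-915) = (289/(-489) + 1510)*(-915) = (289*(-1/489) + 1510)*(-915) = (-289/489 + 1510)*(-915) = (738101/489)*(-915) = -225120805/163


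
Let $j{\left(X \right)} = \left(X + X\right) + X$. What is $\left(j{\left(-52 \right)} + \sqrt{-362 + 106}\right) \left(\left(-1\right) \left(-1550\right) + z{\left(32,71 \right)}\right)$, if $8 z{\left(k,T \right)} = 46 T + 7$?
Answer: $- \frac{611247}{2} + 31346 i \approx -3.0562 \cdot 10^{5} + 31346.0 i$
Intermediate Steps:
$j{\left(X \right)} = 3 X$ ($j{\left(X \right)} = 2 X + X = 3 X$)
$z{\left(k,T \right)} = \frac{7}{8} + \frac{23 T}{4}$ ($z{\left(k,T \right)} = \frac{46 T + 7}{8} = \frac{7 + 46 T}{8} = \frac{7}{8} + \frac{23 T}{4}$)
$\left(j{\left(-52 \right)} + \sqrt{-362 + 106}\right) \left(\left(-1\right) \left(-1550\right) + z{\left(32,71 \right)}\right) = \left(3 \left(-52\right) + \sqrt{-362 + 106}\right) \left(\left(-1\right) \left(-1550\right) + \left(\frac{7}{8} + \frac{23}{4} \cdot 71\right)\right) = \left(-156 + \sqrt{-256}\right) \left(1550 + \left(\frac{7}{8} + \frac{1633}{4}\right)\right) = \left(-156 + 16 i\right) \left(1550 + \frac{3273}{8}\right) = \left(-156 + 16 i\right) \frac{15673}{8} = - \frac{611247}{2} + 31346 i$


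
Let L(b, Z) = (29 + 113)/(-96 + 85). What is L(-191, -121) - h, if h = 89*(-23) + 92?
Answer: 21363/11 ≈ 1942.1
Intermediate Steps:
h = -1955 (h = -2047 + 92 = -1955)
L(b, Z) = -142/11 (L(b, Z) = 142/(-11) = 142*(-1/11) = -142/11)
L(-191, -121) - h = -142/11 - 1*(-1955) = -142/11 + 1955 = 21363/11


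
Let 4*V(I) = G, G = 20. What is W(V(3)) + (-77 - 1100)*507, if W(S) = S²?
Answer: -596714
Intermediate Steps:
V(I) = 5 (V(I) = (¼)*20 = 5)
W(V(3)) + (-77 - 1100)*507 = 5² + (-77 - 1100)*507 = 25 - 1177*507 = 25 - 596739 = -596714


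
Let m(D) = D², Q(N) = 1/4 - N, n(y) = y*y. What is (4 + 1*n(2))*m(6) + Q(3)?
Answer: 1141/4 ≈ 285.25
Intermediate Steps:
n(y) = y²
Q(N) = ¼ - N
(4 + 1*n(2))*m(6) + Q(3) = (4 + 1*2²)*6² + (¼ - 1*3) = (4 + 1*4)*36 + (¼ - 3) = (4 + 4)*36 - 11/4 = 8*36 - 11/4 = 288 - 11/4 = 1141/4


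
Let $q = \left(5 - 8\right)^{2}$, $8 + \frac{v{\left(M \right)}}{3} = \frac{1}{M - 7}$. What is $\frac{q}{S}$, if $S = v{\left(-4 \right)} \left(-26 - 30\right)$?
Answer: $\frac{33}{4984} \approx 0.0066212$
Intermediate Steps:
$v{\left(M \right)} = -24 + \frac{3}{-7 + M}$ ($v{\left(M \right)} = -24 + \frac{3}{M - 7} = -24 + \frac{3}{-7 + M}$)
$S = \frac{14952}{11}$ ($S = \frac{3 \left(57 - -32\right)}{-7 - 4} \left(-26 - 30\right) = \frac{3 \left(57 + 32\right)}{-11} \left(-56\right) = 3 \left(- \frac{1}{11}\right) 89 \left(-56\right) = \left(- \frac{267}{11}\right) \left(-56\right) = \frac{14952}{11} \approx 1359.3$)
$q = 9$ ($q = \left(-3\right)^{2} = 9$)
$\frac{q}{S} = \frac{9}{\frac{14952}{11}} = 9 \cdot \frac{11}{14952} = \frac{33}{4984}$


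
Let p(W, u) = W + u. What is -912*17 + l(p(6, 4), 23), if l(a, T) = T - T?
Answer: -15504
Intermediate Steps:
l(a, T) = 0
-912*17 + l(p(6, 4), 23) = -912*17 + 0 = -15504 + 0 = -15504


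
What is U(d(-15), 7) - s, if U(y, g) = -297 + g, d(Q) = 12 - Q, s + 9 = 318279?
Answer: -318560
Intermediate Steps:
s = 318270 (s = -9 + 318279 = 318270)
U(d(-15), 7) - s = (-297 + 7) - 1*318270 = -290 - 318270 = -318560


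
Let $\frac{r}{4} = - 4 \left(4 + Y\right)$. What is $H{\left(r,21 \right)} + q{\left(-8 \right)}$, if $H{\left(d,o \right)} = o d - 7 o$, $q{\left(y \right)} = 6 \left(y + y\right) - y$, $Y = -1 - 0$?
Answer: $-1243$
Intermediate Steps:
$Y = -1$ ($Y = -1 + 0 = -1$)
$r = -48$ ($r = 4 \left(- 4 \left(4 - 1\right)\right) = 4 \left(\left(-4\right) 3\right) = 4 \left(-12\right) = -48$)
$q{\left(y \right)} = 11 y$ ($q{\left(y \right)} = 6 \cdot 2 y - y = 12 y - y = 11 y$)
$H{\left(d,o \right)} = - 7 o + d o$ ($H{\left(d,o \right)} = d o - 7 o = - 7 o + d o$)
$H{\left(r,21 \right)} + q{\left(-8 \right)} = 21 \left(-7 - 48\right) + 11 \left(-8\right) = 21 \left(-55\right) - 88 = -1155 - 88 = -1243$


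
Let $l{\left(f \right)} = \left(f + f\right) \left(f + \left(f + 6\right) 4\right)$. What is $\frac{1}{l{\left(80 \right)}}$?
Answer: $\frac{1}{67840} \approx 1.4741 \cdot 10^{-5}$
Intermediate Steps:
$l{\left(f \right)} = 2 f \left(24 + 5 f\right)$ ($l{\left(f \right)} = 2 f \left(f + \left(6 + f\right) 4\right) = 2 f \left(f + \left(24 + 4 f\right)\right) = 2 f \left(24 + 5 f\right)$)
$\frac{1}{l{\left(80 \right)}} = \frac{1}{2 \cdot 80 \left(24 + 5 \cdot 80\right)} = \frac{1}{2 \cdot 80 \left(24 + 400\right)} = \frac{1}{2 \cdot 80 \cdot 424} = \frac{1}{67840}$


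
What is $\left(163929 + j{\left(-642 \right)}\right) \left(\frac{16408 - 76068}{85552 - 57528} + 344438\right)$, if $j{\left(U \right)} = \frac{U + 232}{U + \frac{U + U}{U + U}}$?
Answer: $\frac{253567752439437987}{4490846} \approx 5.6463 \cdot 10^{10}$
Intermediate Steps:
$j{\left(U \right)} = \frac{232 + U}{1 + U}$ ($j{\left(U \right)} = \frac{232 + U}{U + \frac{2 U}{2 U}} = \frac{232 + U}{U + 2 U \frac{1}{2 U}} = \frac{232 + U}{U + 1} = \frac{232 + U}{1 + U}$)
$\left(163929 + j{\left(-642 \right)}\right) \left(\frac{16408 - 76068}{85552 - 57528} + 344438\right) = \left(163929 + \frac{232 - 642}{1 - 642}\right) \left(\frac{16408 - 76068}{85552 - 57528} + 344438\right) = \left(163929 + \frac{1}{-641} \left(-410\right)\right) \left(- \frac{59660}{28024} + 344438\right) = \left(163929 - - \frac{410}{641}\right) \left(\left(-59660\right) \frac{1}{28024} + 344438\right) = \left(163929 + \frac{410}{641}\right) \left(- \frac{14915}{7006} + 344438\right) = \frac{105078899}{641} \cdot \frac{2413117713}{7006} = \frac{253567752439437987}{4490846}$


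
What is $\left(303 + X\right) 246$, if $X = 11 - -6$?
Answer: $78720$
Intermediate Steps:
$X = 17$ ($X = 11 + 6 = 17$)
$\left(303 + X\right) 246 = \left(303 + 17\right) 246 = 320 \cdot 246 = 78720$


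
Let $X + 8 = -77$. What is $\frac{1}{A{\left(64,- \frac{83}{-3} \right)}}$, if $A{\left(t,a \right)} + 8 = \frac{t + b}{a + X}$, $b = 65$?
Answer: $- \frac{4}{41} \approx -0.097561$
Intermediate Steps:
$X = -85$ ($X = -8 - 77 = -85$)
$A{\left(t,a \right)} = -8 + \frac{65 + t}{-85 + a}$ ($A{\left(t,a \right)} = -8 + \frac{t + 65}{a - 85} = -8 + \frac{65 + t}{-85 + a}$)
$\frac{1}{A{\left(64,- \frac{83}{-3} \right)}} = \frac{1}{\frac{1}{-85 - \frac{83}{-3}} \left(745 + 64 - 8 \left(- \frac{83}{-3}\right)\right)} = \frac{1}{\frac{1}{-85 - - \frac{83}{3}} \left(745 + 64 - 8 \left(\left(-83\right) \left(- \frac{1}{3}\right)\right)\right)} = \frac{1}{\frac{1}{-85 + \frac{83}{3}} \left(745 + 64 - \frac{664}{3}\right)} = \frac{1}{\frac{1}{- \frac{172}{3}} \left(745 + 64 - \frac{664}{3}\right)} = \frac{1}{\left(- \frac{3}{172}\right) \frac{1763}{3}} = \frac{1}{- \frac{41}{4}} = - \frac{4}{41}$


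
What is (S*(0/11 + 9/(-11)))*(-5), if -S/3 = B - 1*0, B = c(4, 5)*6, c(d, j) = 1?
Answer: -810/11 ≈ -73.636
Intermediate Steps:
B = 6 (B = 1*6 = 6)
S = -18 (S = -3*(6 - 1*0) = -3*(6 + 0) = -3*6 = -18)
(S*(0/11 + 9/(-11)))*(-5) = -18*(0/11 + 9/(-11))*(-5) = -18*(0*(1/11) + 9*(-1/11))*(-5) = -18*(0 - 9/11)*(-5) = -18*(-9/11)*(-5) = (162/11)*(-5) = -810/11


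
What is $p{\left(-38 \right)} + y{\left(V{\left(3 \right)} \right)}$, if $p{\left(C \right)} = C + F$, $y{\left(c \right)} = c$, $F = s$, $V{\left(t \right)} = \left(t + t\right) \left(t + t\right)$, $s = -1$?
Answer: $-3$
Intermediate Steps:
$V{\left(t \right)} = 4 t^{2}$ ($V{\left(t \right)} = 2 t 2 t = 4 t^{2}$)
$F = -1$
$p{\left(C \right)} = -1 + C$ ($p{\left(C \right)} = C - 1 = -1 + C$)
$p{\left(-38 \right)} + y{\left(V{\left(3 \right)} \right)} = \left(-1 - 38\right) + 4 \cdot 3^{2} = -39 + 4 \cdot 9 = -39 + 36 = -3$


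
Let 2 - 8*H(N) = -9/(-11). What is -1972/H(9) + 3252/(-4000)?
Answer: -173546569/13000 ≈ -13350.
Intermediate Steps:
H(N) = 13/88 (H(N) = ¼ - (-9)/(8*(-11)) = ¼ - (-9)*(-1)/(8*11) = ¼ - ⅛*9/11 = ¼ - 9/88 = 13/88)
-1972/H(9) + 3252/(-4000) = -1972/13/88 + 3252/(-4000) = -1972*88/13 + 3252*(-1/4000) = -173536/13 - 813/1000 = -173546569/13000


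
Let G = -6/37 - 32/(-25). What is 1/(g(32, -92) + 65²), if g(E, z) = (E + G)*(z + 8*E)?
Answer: 925/8932101 ≈ 0.00010356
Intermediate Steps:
G = 1034/925 (G = -6*1/37 - 32*(-1/25) = -6/37 + 32/25 = 1034/925 ≈ 1.1178)
g(E, z) = (1034/925 + E)*(z + 8*E) (g(E, z) = (E + 1034/925)*(z + 8*E) = (1034/925 + E)*(z + 8*E))
1/(g(32, -92) + 65²) = 1/((8*32² + (1034/925)*(-92) + (8272/925)*32 + 32*(-92)) + 65²) = 1/((8*1024 - 95128/925 + 264704/925 - 2944) + 4225) = 1/((8192 - 95128/925 + 264704/925 - 2944) + 4225) = 1/(5023976/925 + 4225) = 1/(8932101/925) = 925/8932101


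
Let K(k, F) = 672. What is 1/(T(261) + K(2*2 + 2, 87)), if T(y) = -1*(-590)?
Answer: 1/1262 ≈ 0.00079239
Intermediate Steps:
T(y) = 590
1/(T(261) + K(2*2 + 2, 87)) = 1/(590 + 672) = 1/1262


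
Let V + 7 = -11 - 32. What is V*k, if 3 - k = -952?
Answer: -47750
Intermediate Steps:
k = 955 (k = 3 - 1*(-952) = 3 + 952 = 955)
V = -50 (V = -7 + (-11 - 32) = -7 - 43 = -50)
V*k = -50*955 = -47750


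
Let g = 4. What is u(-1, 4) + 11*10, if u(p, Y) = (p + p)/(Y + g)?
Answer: 439/4 ≈ 109.75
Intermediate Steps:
u(p, Y) = 2*p/(4 + Y) (u(p, Y) = (p + p)/(Y + 4) = (2*p)/(4 + Y) = 2*p/(4 + Y))
u(-1, 4) + 11*10 = 2*(-1)/(4 + 4) + 11*10 = 2*(-1)/8 + 110 = 2*(-1)*(1/8) + 110 = -1/4 + 110 = 439/4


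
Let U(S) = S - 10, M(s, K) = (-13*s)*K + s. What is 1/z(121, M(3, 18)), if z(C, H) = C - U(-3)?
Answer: 1/134 ≈ 0.0074627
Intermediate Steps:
M(s, K) = s - 13*K*s (M(s, K) = -13*K*s + s = s - 13*K*s)
U(S) = -10 + S
z(C, H) = 13 + C (z(C, H) = C - (-10 - 3) = C - 1*(-13) = C + 13 = 13 + C)
1/z(121, M(3, 18)) = 1/(13 + 121) = 1/134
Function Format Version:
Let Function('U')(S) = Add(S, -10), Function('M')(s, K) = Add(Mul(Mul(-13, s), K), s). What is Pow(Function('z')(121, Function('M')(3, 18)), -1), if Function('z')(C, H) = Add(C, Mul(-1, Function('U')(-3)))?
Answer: Rational(1, 134) ≈ 0.0074627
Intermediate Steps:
Function('M')(s, K) = Add(s, Mul(-13, K, s)) (Function('M')(s, K) = Add(Mul(-13, K, s), s) = Add(s, Mul(-13, K, s)))
Function('U')(S) = Add(-10, S)
Function('z')(C, H) = Add(13, C) (Function('z')(C, H) = Add(C, Mul(-1, Add(-10, -3))) = Add(C, Mul(-1, -13)) = Add(C, 13) = Add(13, C))
Pow(Function('z')(121, Function('M')(3, 18)), -1) = Pow(Add(13, 121), -1) = Pow(134, -1) = Rational(1, 134)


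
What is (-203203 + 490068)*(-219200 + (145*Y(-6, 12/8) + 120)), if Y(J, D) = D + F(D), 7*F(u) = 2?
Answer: -878809493175/14 ≈ -6.2772e+10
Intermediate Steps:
F(u) = 2/7 (F(u) = (⅐)*2 = 2/7)
Y(J, D) = 2/7 + D (Y(J, D) = D + 2/7 = 2/7 + D)
(-203203 + 490068)*(-219200 + (145*Y(-6, 12/8) + 120)) = (-203203 + 490068)*(-219200 + (145*(2/7 + 12/8) + 120)) = 286865*(-219200 + (145*(2/7 + 12*(⅛)) + 120)) = 286865*(-219200 + (145*(2/7 + 3/2) + 120)) = 286865*(-219200 + (145*(25/14) + 120)) = 286865*(-219200 + (3625/14 + 120)) = 286865*(-219200 + 5305/14) = 286865*(-3063495/14) = -878809493175/14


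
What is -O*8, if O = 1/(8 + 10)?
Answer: -4/9 ≈ -0.44444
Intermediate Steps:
O = 1/18 ≈ 0.055556
-O*8 = -1*1/18*8 = -1/18*8 = -4/9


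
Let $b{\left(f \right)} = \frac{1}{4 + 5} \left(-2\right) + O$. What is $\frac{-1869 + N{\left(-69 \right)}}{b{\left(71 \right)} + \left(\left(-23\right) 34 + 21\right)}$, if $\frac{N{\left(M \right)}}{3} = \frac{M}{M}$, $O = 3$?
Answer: $\frac{8397}{3412} \approx 2.461$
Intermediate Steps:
$N{\left(M \right)} = 3$ ($N{\left(M \right)} = 3 \frac{M}{M} = 3 \cdot 1 = 3$)
$b{\left(f \right)} = \frac{25}{9}$ ($b{\left(f \right)} = \frac{1}{4 + 5} \left(-2\right) + 3 = \frac{1}{9} \left(-2\right) + 3 = - \frac{2}{9} + 3 = \frac{25}{9}$)
$\frac{-1869 + N{\left(-69 \right)}}{b{\left(71 \right)} + \left(\left(-23\right) 34 + 21\right)} = \frac{-1869 + 3}{\frac{25}{9} + \left(\left(-23\right) 34 + 21\right)} = - \frac{1866}{\frac{25}{9} + \left(-782 + 21\right)} = - \frac{1866}{\frac{25}{9} - 761} = - \frac{1866}{- \frac{6824}{9}} = \left(-1866\right) \left(- \frac{9}{6824}\right) = \frac{8397}{3412}$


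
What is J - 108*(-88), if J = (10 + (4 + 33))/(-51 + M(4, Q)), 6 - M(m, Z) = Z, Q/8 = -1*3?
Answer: 199537/21 ≈ 9501.8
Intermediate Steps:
Q = -24 (Q = 8*(-1*3) = 8*(-3) = -24)
M(m, Z) = 6 - Z
J = -47/21 (J = (10 + (4 + 33))/(-51 + (6 - 1*(-24))) = (10 + 37)/(-51 + (6 + 24)) = 47/(-51 + 30) = 47/(-21) = 47*(-1/21) = -47/21 ≈ -2.2381)
J - 108*(-88) = -47/21 - 108*(-88) = -47/21 + 9504 = 199537/21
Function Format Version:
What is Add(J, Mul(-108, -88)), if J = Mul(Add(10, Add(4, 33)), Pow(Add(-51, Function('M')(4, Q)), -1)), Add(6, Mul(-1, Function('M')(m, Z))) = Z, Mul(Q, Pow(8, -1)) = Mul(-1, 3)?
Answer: Rational(199537, 21) ≈ 9501.8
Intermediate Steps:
Q = -24 (Q = Mul(8, Mul(-1, 3)) = Mul(8, -3) = -24)
Function('M')(m, Z) = Add(6, Mul(-1, Z))
J = Rational(-47, 21) (J = Mul(Add(10, Add(4, 33)), Pow(Add(-51, Add(6, Mul(-1, -24))), -1)) = Mul(Add(10, 37), Pow(Add(-51, Add(6, 24)), -1)) = Mul(47, Pow(Add(-51, 30), -1)) = Mul(47, Pow(-21, -1)) = Mul(47, Rational(-1, 21)) = Rational(-47, 21) ≈ -2.2381)
Add(J, Mul(-108, -88)) = Add(Rational(-47, 21), Mul(-108, -88)) = Add(Rational(-47, 21), 9504) = Rational(199537, 21)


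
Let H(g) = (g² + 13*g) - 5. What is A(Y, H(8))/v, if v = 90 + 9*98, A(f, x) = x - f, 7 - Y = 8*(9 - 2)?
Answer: 53/243 ≈ 0.21811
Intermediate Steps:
H(g) = -5 + g² + 13*g
Y = -49 (Y = 7 - 8*(9 - 2) = 7 - 8*7 = 7 - 1*56 = 7 - 56 = -49)
v = 972 (v = 90 + 882 = 972)
A(Y, H(8))/v = ((-5 + 8² + 13*8) - 1*(-49))/972 = ((-5 + 64 + 104) + 49)*(1/972) = (163 + 49)*(1/972) = 212*(1/972) = 53/243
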